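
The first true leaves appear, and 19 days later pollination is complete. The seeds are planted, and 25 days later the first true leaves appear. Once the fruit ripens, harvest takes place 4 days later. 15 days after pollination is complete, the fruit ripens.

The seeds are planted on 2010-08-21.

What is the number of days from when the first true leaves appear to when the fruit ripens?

34 days

Causal path: the first true leaves appear → pollination is complete → the fruit ripens.
Total delay along the path: 19 + 15 = 34 days.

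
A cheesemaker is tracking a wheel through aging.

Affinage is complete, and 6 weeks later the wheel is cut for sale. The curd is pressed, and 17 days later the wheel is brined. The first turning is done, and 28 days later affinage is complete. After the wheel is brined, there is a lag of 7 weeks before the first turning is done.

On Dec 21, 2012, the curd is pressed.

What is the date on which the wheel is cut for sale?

May 6, 2013

The curd is pressed: Dec 21, 2012.
The wheel is brined: Dec 21, 2012 + 17 days = Jan 7, 2013.
The first turning is done: Jan 7, 2013 + 7 weeks = Feb 25, 2013.
Affinage is complete: Feb 25, 2013 + 28 days = Mar 25, 2013.
The wheel is cut for sale: Mar 25, 2013 + 6 weeks = May 6, 2013.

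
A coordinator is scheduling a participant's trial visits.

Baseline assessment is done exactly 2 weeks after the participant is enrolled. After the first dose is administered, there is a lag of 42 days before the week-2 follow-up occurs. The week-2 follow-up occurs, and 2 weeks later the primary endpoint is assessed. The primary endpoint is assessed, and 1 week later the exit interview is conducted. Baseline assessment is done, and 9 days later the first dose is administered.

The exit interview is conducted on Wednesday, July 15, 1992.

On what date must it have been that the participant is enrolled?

The exit interview is conducted: Jul 15, 1992.
The primary endpoint is assessed: Jul 15, 1992 − 1 week = Jul 8, 1992.
The week-2 follow-up occurs: Jul 8, 1992 − 2 weeks = Jun 24, 1992.
The first dose is administered: Jun 24, 1992 − 42 days = May 13, 1992.
Baseline assessment is done: May 13, 1992 − 9 days = May 4, 1992.
The participant is enrolled: May 4, 1992 − 2 weeks = Apr 20, 1992.

Monday, April 20, 1992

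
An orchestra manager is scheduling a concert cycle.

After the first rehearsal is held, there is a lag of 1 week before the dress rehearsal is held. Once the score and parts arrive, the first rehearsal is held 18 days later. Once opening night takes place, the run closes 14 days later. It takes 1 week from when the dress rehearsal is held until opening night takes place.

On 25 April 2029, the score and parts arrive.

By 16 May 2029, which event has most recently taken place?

The score and parts arrive: Apr 25, 2029.
The first rehearsal is held: Apr 25, 2029 + 18 days = May 13, 2029.
The dress rehearsal is held: May 13, 2029 + 1 week = May 20, 2029.
Opening night takes place: May 20, 2029 + 1 week = May 27, 2029.
The run closes: May 27, 2029 + 14 days = Jun 10, 2029.
May 16, 2029 falls between when the first rehearsal is held (May 13, 2029) and when the dress rehearsal is held (May 20, 2029).

The first rehearsal is held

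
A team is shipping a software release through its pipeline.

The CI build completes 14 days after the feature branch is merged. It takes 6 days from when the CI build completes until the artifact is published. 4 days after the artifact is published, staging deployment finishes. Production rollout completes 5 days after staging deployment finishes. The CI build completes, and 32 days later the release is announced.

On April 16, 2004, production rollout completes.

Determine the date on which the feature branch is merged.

March 18, 2004

Production rollout completes: Apr 16, 2004.
Staging deployment finishes: Apr 16, 2004 − 5 days = Apr 11, 2004.
The artifact is published: Apr 11, 2004 − 4 days = Apr 7, 2004.
The CI build completes: Apr 7, 2004 − 6 days = Apr 1, 2004.
The feature branch is merged: Apr 1, 2004 − 14 days = Mar 18, 2004.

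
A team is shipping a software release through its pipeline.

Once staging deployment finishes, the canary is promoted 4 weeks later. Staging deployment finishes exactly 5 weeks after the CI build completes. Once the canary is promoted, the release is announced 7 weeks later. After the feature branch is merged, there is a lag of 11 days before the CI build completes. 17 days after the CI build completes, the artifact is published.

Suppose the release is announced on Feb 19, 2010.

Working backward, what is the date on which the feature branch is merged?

The release is announced: Feb 19, 2010.
The canary is promoted: Feb 19, 2010 − 7 weeks = Jan 1, 2010.
Staging deployment finishes: Jan 1, 2010 − 4 weeks = Dec 4, 2009.
The CI build completes: Dec 4, 2009 − 5 weeks = Oct 30, 2009.
The feature branch is merged: Oct 30, 2009 − 11 days = Oct 19, 2009.

Oct 19, 2009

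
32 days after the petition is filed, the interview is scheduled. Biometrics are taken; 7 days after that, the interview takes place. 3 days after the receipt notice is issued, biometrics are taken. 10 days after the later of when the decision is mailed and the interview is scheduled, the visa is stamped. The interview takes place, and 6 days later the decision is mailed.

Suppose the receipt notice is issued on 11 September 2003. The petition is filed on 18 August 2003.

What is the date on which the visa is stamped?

The receipt notice is issued: Sep 11, 2003.
Biometrics are taken: Sep 11, 2003 + 3 days = Sep 14, 2003.
The interview takes place: Sep 14, 2003 + 7 days = Sep 21, 2003.
The decision is mailed: Sep 21, 2003 + 6 days = Sep 27, 2003.
The petition is filed: Aug 18, 2003.
The interview is scheduled: Aug 18, 2003 + 32 days = Sep 19, 2003.
Both prerequisites met — the decision is mailed (Sep 27, 2003), the interview is scheduled (Sep 19, 2003); the later is Sep 27, 2003.
The visa is stamped: Sep 27, 2003 + 10 days = Oct 7, 2003.

7 October 2003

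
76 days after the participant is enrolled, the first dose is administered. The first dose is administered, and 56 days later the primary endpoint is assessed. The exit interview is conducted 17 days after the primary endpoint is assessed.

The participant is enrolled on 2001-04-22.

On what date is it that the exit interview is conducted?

2001-09-18

The participant is enrolled: Apr 22, 2001.
The first dose is administered: Apr 22, 2001 + 76 days = Jul 7, 2001.
The primary endpoint is assessed: Jul 7, 2001 + 56 days = Sep 1, 2001.
The exit interview is conducted: Sep 1, 2001 + 17 days = Sep 18, 2001.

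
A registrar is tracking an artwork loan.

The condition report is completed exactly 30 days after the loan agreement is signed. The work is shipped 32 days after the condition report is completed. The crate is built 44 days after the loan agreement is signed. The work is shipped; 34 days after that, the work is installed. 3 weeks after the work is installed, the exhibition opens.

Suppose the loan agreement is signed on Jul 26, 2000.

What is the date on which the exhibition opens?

Nov 20, 2000

The loan agreement is signed: Jul 26, 2000.
The condition report is completed: Jul 26, 2000 + 30 days = Aug 25, 2000.
The work is shipped: Aug 25, 2000 + 32 days = Sep 26, 2000.
The work is installed: Sep 26, 2000 + 34 days = Oct 30, 2000.
The exhibition opens: Oct 30, 2000 + 3 weeks = Nov 20, 2000.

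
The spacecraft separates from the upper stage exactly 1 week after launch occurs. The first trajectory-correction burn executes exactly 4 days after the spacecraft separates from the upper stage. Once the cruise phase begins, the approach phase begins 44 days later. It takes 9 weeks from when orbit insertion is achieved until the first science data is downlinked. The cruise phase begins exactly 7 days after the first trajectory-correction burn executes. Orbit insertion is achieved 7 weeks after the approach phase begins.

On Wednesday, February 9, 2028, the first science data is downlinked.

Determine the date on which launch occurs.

Thursday, August 19, 2027

The first science data is downlinked: Feb 9, 2028.
Orbit insertion is achieved: Feb 9, 2028 − 9 weeks = Dec 8, 2027.
The approach phase begins: Dec 8, 2027 − 7 weeks = Oct 20, 2027.
The cruise phase begins: Oct 20, 2027 − 44 days = Sep 6, 2027.
The first trajectory-correction burn executes: Sep 6, 2027 − 7 days = Aug 30, 2027.
The spacecraft separates from the upper stage: Aug 30, 2027 − 4 days = Aug 26, 2027.
Launch occurs: Aug 26, 2027 − 1 week = Aug 19, 2027.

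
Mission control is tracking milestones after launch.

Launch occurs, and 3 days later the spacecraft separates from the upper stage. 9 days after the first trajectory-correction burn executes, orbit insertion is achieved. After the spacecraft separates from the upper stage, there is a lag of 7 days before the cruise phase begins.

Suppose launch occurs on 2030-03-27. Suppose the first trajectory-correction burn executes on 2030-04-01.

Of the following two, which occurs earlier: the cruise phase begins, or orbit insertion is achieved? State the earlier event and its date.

The cruise phase begins — 2030-04-06

Launch occurs: Mar 27, 2030.
The spacecraft separates from the upper stage: Mar 27, 2030 + 3 days = Mar 30, 2030.
The cruise phase begins: Mar 30, 2030 + 7 days = Apr 6, 2030.
The first trajectory-correction burn executes: Apr 1, 2030.
Orbit insertion is achieved: Apr 1, 2030 + 9 days = Apr 10, 2030.
Comparing: the cruise phase begins on Apr 6, 2030 vs orbit insertion is achieved on Apr 10, 2030. Earlier: the cruise phase begins.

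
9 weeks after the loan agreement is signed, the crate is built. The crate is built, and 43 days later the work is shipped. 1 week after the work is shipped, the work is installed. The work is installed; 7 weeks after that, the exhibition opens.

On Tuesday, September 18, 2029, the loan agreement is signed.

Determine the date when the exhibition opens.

The loan agreement is signed: Sep 18, 2029.
The crate is built: Sep 18, 2029 + 9 weeks = Nov 20, 2029.
The work is shipped: Nov 20, 2029 + 43 days = Jan 2, 2030.
The work is installed: Jan 2, 2030 + 1 week = Jan 9, 2030.
The exhibition opens: Jan 9, 2030 + 7 weeks = Feb 27, 2030.

Wednesday, February 27, 2030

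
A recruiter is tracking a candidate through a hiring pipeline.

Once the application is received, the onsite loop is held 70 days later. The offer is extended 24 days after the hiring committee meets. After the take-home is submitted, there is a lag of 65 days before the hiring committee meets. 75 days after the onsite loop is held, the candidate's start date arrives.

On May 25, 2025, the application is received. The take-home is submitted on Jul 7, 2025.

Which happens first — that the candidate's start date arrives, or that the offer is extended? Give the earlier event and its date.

The offer is extended — Oct 4, 2025

The application is received: May 25, 2025.
The onsite loop is held: May 25, 2025 + 70 days = Aug 3, 2025.
The candidate's start date arrives: Aug 3, 2025 + 75 days = Oct 17, 2025.
The take-home is submitted: Jul 7, 2025.
The hiring committee meets: Jul 7, 2025 + 65 days = Sep 10, 2025.
The offer is extended: Sep 10, 2025 + 24 days = Oct 4, 2025.
Comparing: the candidate's start date arrives on Oct 17, 2025 vs the offer is extended on Oct 4, 2025. Earlier: the offer is extended.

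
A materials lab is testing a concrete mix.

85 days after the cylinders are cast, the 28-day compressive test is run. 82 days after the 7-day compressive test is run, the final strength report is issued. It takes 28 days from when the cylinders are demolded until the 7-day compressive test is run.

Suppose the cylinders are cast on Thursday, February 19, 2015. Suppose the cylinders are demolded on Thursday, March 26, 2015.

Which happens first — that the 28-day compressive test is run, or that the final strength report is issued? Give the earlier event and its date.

The cylinders are cast: Feb 19, 2015.
The 28-day compressive test is run: Feb 19, 2015 + 85 days = May 15, 2015.
The cylinders are demolded: Mar 26, 2015.
The 7-day compressive test is run: Mar 26, 2015 + 28 days = Apr 23, 2015.
The final strength report is issued: Apr 23, 2015 + 82 days = Jul 14, 2015.
Comparing: the 28-day compressive test is run on May 15, 2015 vs the final strength report is issued on Jul 14, 2015. Earlier: the 28-day compressive test is run.

The 28-day compressive test is run — Friday, May 15, 2015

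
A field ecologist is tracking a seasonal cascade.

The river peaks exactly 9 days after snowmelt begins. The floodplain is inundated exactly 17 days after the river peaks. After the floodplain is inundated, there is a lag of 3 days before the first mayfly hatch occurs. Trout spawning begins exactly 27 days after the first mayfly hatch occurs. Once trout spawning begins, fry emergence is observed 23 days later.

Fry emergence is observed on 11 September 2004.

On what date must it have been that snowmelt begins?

24 June 2004

Fry emergence is observed: Sep 11, 2004.
Trout spawning begins: Sep 11, 2004 − 23 days = Aug 19, 2004.
The first mayfly hatch occurs: Aug 19, 2004 − 27 days = Jul 23, 2004.
The floodplain is inundated: Jul 23, 2004 − 3 days = Jul 20, 2004.
The river peaks: Jul 20, 2004 − 17 days = Jul 3, 2004.
Snowmelt begins: Jul 3, 2004 − 9 days = Jun 24, 2004.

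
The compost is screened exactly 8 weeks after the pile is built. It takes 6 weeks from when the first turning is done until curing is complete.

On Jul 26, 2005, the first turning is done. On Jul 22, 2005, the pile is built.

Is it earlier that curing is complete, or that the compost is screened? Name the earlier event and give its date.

The first turning is done: Jul 26, 2005.
Curing is complete: Jul 26, 2005 + 6 weeks = Sep 6, 2005.
The pile is built: Jul 22, 2005.
The compost is screened: Jul 22, 2005 + 8 weeks = Sep 16, 2005.
Comparing: curing is complete on Sep 6, 2005 vs the compost is screened on Sep 16, 2005. Earlier: curing is complete.

Curing is complete — Sep 6, 2005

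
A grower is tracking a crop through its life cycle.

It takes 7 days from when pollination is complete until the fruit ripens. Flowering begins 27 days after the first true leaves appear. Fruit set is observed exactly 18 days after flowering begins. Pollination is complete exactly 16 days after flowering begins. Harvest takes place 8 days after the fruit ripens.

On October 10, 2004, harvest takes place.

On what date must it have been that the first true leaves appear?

Harvest takes place: Oct 10, 2004.
The fruit ripens: Oct 10, 2004 − 8 days = Oct 2, 2004.
Pollination is complete: Oct 2, 2004 − 7 days = Sep 25, 2004.
Flowering begins: Sep 25, 2004 − 16 days = Sep 9, 2004.
The first true leaves appear: Sep 9, 2004 − 27 days = Aug 13, 2004.

August 13, 2004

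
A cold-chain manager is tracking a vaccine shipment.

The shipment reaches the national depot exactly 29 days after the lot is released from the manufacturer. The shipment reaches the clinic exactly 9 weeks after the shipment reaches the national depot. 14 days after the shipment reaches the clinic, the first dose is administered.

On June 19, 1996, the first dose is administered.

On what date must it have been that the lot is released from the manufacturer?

March 5, 1996

The first dose is administered: Jun 19, 1996.
The shipment reaches the clinic: Jun 19, 1996 − 14 days = Jun 5, 1996.
The shipment reaches the national depot: Jun 5, 1996 − 9 weeks = Apr 3, 1996.
The lot is released from the manufacturer: Apr 3, 1996 − 29 days = Mar 5, 1996.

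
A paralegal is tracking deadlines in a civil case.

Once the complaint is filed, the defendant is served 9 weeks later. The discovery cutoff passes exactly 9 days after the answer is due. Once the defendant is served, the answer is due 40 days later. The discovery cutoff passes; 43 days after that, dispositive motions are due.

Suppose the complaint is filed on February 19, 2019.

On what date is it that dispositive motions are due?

The complaint is filed: Feb 19, 2019.
The defendant is served: Feb 19, 2019 + 9 weeks = Apr 23, 2019.
The answer is due: Apr 23, 2019 + 40 days = Jun 2, 2019.
The discovery cutoff passes: Jun 2, 2019 + 9 days = Jun 11, 2019.
Dispositive motions are due: Jun 11, 2019 + 43 days = Jul 24, 2019.

July 24, 2019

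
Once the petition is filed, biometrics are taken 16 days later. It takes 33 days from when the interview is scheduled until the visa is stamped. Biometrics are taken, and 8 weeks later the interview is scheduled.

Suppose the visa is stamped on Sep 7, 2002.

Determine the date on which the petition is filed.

The visa is stamped: Sep 7, 2002.
The interview is scheduled: Sep 7, 2002 − 33 days = Aug 5, 2002.
Biometrics are taken: Aug 5, 2002 − 8 weeks = Jun 10, 2002.
The petition is filed: Jun 10, 2002 − 16 days = May 25, 2002.

May 25, 2002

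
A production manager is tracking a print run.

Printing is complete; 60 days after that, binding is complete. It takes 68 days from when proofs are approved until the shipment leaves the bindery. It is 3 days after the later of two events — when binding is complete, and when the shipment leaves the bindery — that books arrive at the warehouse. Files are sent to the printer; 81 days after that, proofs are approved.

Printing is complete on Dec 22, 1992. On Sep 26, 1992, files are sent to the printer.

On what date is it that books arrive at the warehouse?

Printing is complete: Dec 22, 1992.
Binding is complete: Dec 22, 1992 + 60 days = Feb 20, 1993.
Files are sent to the printer: Sep 26, 1992.
Proofs are approved: Sep 26, 1992 + 81 days = Dec 16, 1992.
The shipment leaves the bindery: Dec 16, 1992 + 68 days = Feb 22, 1993.
Both prerequisites met — binding is complete (Feb 20, 1993), the shipment leaves the bindery (Feb 22, 1993); the later is Feb 22, 1993.
Books arrive at the warehouse: Feb 22, 1993 + 3 days = Feb 25, 1993.

Feb 25, 1993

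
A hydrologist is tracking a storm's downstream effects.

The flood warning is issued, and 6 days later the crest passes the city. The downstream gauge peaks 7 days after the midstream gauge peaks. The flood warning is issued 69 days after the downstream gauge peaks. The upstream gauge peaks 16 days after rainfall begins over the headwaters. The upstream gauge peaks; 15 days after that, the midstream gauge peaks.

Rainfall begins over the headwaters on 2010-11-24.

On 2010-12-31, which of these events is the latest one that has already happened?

Rainfall begins over the headwaters: Nov 24, 2010.
The upstream gauge peaks: Nov 24, 2010 + 16 days = Dec 10, 2010.
The midstream gauge peaks: Dec 10, 2010 + 15 days = Dec 25, 2010.
The downstream gauge peaks: Dec 25, 2010 + 7 days = Jan 1, 2011.
The flood warning is issued: Jan 1, 2011 + 69 days = Mar 11, 2011.
The crest passes the city: Mar 11, 2011 + 6 days = Mar 17, 2011.
Dec 31, 2010 falls between when the midstream gauge peaks (Dec 25, 2010) and when the downstream gauge peaks (Jan 1, 2011).

The midstream gauge peaks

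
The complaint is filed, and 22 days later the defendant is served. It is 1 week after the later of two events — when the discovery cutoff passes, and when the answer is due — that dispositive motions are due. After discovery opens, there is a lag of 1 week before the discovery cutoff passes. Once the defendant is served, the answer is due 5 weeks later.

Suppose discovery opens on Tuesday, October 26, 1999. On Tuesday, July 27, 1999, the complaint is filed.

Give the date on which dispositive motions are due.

Tuesday, November 9, 1999

Discovery opens: Oct 26, 1999.
The discovery cutoff passes: Oct 26, 1999 + 1 week = Nov 2, 1999.
The complaint is filed: Jul 27, 1999.
The defendant is served: Jul 27, 1999 + 22 days = Aug 18, 1999.
The answer is due: Aug 18, 1999 + 5 weeks = Sep 22, 1999.
Both prerequisites met — the discovery cutoff passes (Nov 2, 1999), the answer is due (Sep 22, 1999); the later is Nov 2, 1999.
Dispositive motions are due: Nov 2, 1999 + 1 week = Nov 9, 1999.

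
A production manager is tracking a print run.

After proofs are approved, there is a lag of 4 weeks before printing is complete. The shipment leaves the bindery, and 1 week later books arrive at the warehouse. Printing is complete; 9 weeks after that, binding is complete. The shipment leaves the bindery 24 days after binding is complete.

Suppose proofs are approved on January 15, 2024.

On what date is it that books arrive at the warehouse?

Proofs are approved: Jan 15, 2024.
Printing is complete: Jan 15, 2024 + 4 weeks = Feb 12, 2024.
Binding is complete: Feb 12, 2024 + 9 weeks = Apr 15, 2024.
The shipment leaves the bindery: Apr 15, 2024 + 24 days = May 9, 2024.
Books arrive at the warehouse: May 9, 2024 + 1 week = May 16, 2024.

May 16, 2024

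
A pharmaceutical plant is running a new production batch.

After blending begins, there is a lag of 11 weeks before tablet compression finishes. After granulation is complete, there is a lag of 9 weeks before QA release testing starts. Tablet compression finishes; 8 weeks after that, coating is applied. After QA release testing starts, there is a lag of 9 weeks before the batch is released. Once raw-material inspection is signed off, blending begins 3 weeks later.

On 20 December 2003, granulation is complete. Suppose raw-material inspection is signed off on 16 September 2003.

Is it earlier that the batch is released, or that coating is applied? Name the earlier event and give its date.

Coating is applied — 17 February 2004

Granulation is complete: Dec 20, 2003.
QA release testing starts: Dec 20, 2003 + 9 weeks = Feb 21, 2004.
The batch is released: Feb 21, 2004 + 9 weeks = Apr 24, 2004.
Raw-material inspection is signed off: Sep 16, 2003.
Blending begins: Sep 16, 2003 + 3 weeks = Oct 7, 2003.
Tablet compression finishes: Oct 7, 2003 + 11 weeks = Dec 23, 2003.
Coating is applied: Dec 23, 2003 + 8 weeks = Feb 17, 2004.
Comparing: the batch is released on Apr 24, 2004 vs coating is applied on Feb 17, 2004. Earlier: coating is applied.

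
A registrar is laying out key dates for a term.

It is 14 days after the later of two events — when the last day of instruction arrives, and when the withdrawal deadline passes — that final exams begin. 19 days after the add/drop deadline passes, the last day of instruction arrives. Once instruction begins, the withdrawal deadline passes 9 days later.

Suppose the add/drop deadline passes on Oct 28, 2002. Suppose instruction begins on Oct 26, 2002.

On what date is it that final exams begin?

Nov 30, 2002

The add/drop deadline passes: Oct 28, 2002.
The last day of instruction arrives: Oct 28, 2002 + 19 days = Nov 16, 2002.
Instruction begins: Oct 26, 2002.
The withdrawal deadline passes: Oct 26, 2002 + 9 days = Nov 4, 2002.
Both prerequisites met — the last day of instruction arrives (Nov 16, 2002), the withdrawal deadline passes (Nov 4, 2002); the later is Nov 16, 2002.
Final exams begin: Nov 16, 2002 + 14 days = Nov 30, 2002.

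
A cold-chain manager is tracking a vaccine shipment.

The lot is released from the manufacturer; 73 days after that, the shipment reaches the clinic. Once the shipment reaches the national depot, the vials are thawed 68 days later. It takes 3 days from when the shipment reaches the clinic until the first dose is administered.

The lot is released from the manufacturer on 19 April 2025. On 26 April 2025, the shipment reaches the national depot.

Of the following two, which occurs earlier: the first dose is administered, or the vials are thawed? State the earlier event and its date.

The vials are thawed — 3 July 2025

The lot is released from the manufacturer: Apr 19, 2025.
The shipment reaches the clinic: Apr 19, 2025 + 73 days = Jul 1, 2025.
The first dose is administered: Jul 1, 2025 + 3 days = Jul 4, 2025.
The shipment reaches the national depot: Apr 26, 2025.
The vials are thawed: Apr 26, 2025 + 68 days = Jul 3, 2025.
Comparing: the first dose is administered on Jul 4, 2025 vs the vials are thawed on Jul 3, 2025. Earlier: the vials are thawed.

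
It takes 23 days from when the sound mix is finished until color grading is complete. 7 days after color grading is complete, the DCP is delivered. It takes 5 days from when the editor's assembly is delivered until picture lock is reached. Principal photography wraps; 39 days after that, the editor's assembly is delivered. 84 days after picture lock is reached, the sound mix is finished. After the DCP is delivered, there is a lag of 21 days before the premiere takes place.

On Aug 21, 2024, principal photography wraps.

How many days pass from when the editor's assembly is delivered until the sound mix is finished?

Causal path: the editor's assembly is delivered → picture lock is reached → the sound mix is finished.
Total delay along the path: 5 + 84 = 89 days.

89 days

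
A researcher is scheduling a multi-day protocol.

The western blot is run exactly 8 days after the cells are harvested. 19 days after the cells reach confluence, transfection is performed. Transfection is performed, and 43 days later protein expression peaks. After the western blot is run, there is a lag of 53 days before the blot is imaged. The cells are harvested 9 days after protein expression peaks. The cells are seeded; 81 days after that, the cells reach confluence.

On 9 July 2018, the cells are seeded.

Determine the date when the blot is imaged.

7 February 2019

The cells are seeded: Jul 9, 2018.
The cells reach confluence: Jul 9, 2018 + 81 days = Sep 28, 2018.
Transfection is performed: Sep 28, 2018 + 19 days = Oct 17, 2018.
Protein expression peaks: Oct 17, 2018 + 43 days = Nov 29, 2018.
The cells are harvested: Nov 29, 2018 + 9 days = Dec 8, 2018.
The western blot is run: Dec 8, 2018 + 8 days = Dec 16, 2018.
The blot is imaged: Dec 16, 2018 + 53 days = Feb 7, 2019.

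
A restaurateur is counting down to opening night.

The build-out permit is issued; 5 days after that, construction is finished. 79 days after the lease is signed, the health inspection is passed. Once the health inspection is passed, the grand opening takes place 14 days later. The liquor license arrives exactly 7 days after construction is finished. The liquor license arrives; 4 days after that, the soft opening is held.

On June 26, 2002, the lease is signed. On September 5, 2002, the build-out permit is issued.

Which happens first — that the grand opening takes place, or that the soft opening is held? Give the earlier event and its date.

The lease is signed: Jun 26, 2002.
The health inspection is passed: Jun 26, 2002 + 79 days = Sep 13, 2002.
The grand opening takes place: Sep 13, 2002 + 14 days = Sep 27, 2002.
The build-out permit is issued: Sep 5, 2002.
Construction is finished: Sep 5, 2002 + 5 days = Sep 10, 2002.
The liquor license arrives: Sep 10, 2002 + 7 days = Sep 17, 2002.
The soft opening is held: Sep 17, 2002 + 4 days = Sep 21, 2002.
Comparing: the grand opening takes place on Sep 27, 2002 vs the soft opening is held on Sep 21, 2002. Earlier: the soft opening is held.

The soft opening is held — September 21, 2002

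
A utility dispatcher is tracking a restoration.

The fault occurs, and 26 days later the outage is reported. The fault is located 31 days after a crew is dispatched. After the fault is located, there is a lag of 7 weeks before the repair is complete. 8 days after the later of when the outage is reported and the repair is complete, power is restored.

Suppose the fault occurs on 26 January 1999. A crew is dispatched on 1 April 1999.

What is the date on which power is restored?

The fault occurs: Jan 26, 1999.
The outage is reported: Jan 26, 1999 + 26 days = Feb 21, 1999.
A crew is dispatched: Apr 1, 1999.
The fault is located: Apr 1, 1999 + 31 days = May 2, 1999.
The repair is complete: May 2, 1999 + 7 weeks = Jun 20, 1999.
Both prerequisites met — the outage is reported (Feb 21, 1999), the repair is complete (Jun 20, 1999); the later is Jun 20, 1999.
Power is restored: Jun 20, 1999 + 8 days = Jun 28, 1999.

28 June 1999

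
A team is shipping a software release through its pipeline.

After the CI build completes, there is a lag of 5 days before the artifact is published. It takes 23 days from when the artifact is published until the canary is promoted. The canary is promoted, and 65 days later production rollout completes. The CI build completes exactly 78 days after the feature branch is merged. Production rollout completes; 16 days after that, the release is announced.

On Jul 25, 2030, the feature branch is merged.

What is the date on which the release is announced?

The feature branch is merged: Jul 25, 2030.
The CI build completes: Jul 25, 2030 + 78 days = Oct 11, 2030.
The artifact is published: Oct 11, 2030 + 5 days = Oct 16, 2030.
The canary is promoted: Oct 16, 2030 + 23 days = Nov 8, 2030.
Production rollout completes: Nov 8, 2030 + 65 days = Jan 12, 2031.
The release is announced: Jan 12, 2031 + 16 days = Jan 28, 2031.

Jan 28, 2031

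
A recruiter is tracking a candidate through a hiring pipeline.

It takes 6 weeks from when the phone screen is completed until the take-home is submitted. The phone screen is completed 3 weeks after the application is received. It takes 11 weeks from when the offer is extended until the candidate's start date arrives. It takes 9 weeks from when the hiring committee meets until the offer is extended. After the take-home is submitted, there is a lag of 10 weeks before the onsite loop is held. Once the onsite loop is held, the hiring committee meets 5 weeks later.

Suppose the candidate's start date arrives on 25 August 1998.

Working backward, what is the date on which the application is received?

The candidate's start date arrives: Aug 25, 1998.
The offer is extended: Aug 25, 1998 − 11 weeks = Jun 9, 1998.
The hiring committee meets: Jun 9, 1998 − 9 weeks = Apr 7, 1998.
The onsite loop is held: Apr 7, 1998 − 5 weeks = Mar 3, 1998.
The take-home is submitted: Mar 3, 1998 − 10 weeks = Dec 23, 1997.
The phone screen is completed: Dec 23, 1997 − 6 weeks = Nov 11, 1997.
The application is received: Nov 11, 1997 − 3 weeks = Oct 21, 1997.

21 October 1997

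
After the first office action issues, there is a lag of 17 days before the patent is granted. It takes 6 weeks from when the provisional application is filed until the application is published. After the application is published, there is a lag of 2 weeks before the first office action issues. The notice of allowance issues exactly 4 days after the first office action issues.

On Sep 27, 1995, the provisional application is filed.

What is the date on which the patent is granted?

Dec 9, 1995

The provisional application is filed: Sep 27, 1995.
The application is published: Sep 27, 1995 + 6 weeks = Nov 8, 1995.
The first office action issues: Nov 8, 1995 + 2 weeks = Nov 22, 1995.
The patent is granted: Nov 22, 1995 + 17 days = Dec 9, 1995.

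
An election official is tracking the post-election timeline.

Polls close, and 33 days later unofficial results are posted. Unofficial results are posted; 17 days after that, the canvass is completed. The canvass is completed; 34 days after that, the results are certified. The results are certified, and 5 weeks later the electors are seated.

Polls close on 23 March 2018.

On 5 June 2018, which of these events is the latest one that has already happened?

The canvass is completed

Polls close: Mar 23, 2018.
Unofficial results are posted: Mar 23, 2018 + 33 days = Apr 25, 2018.
The canvass is completed: Apr 25, 2018 + 17 days = May 12, 2018.
The results are certified: May 12, 2018 + 34 days = Jun 15, 2018.
The electors are seated: Jun 15, 2018 + 5 weeks = Jul 20, 2018.
Jun 5, 2018 falls between when the canvass is completed (May 12, 2018) and when the results are certified (Jun 15, 2018).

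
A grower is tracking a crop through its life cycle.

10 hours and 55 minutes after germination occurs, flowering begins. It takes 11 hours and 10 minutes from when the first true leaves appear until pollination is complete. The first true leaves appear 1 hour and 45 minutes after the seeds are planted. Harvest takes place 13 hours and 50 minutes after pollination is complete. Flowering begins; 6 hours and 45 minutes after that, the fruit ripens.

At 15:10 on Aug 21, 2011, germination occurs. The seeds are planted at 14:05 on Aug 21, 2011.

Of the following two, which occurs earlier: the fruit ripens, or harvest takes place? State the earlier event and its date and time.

Germination occurs: 15:10 Aug 21, 2011.
Flowering begins: 15:10 Aug 21, 2011 + 10h55m = 02:05 Aug 22, 2011.
The fruit ripens: 02:05 Aug 22, 2011 + 6h45m = 08:50 Aug 22, 2011.
The seeds are planted: 14:05 Aug 21, 2011.
The first true leaves appear: 14:05 Aug 21, 2011 + 1h45m = 15:50 Aug 21, 2011.
Pollination is complete: 15:50 Aug 21, 2011 + 11h10m = 03:00 Aug 22, 2011.
Harvest takes place: 03:00 Aug 22, 2011 + 13h50m = 16:50 Aug 22, 2011.
Comparing: the fruit ripens at 08:50 Aug 22, 2011 vs harvest takes place at 16:50 Aug 22, 2011. Earlier: the fruit ripens.

The fruit ripens — 08:50 on Aug 22, 2011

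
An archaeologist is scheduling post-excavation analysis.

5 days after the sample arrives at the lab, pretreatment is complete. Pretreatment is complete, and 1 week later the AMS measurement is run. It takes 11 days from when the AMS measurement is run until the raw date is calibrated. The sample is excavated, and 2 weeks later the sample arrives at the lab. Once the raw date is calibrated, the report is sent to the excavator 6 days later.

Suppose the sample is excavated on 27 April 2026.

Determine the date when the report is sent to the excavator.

The sample is excavated: Apr 27, 2026.
The sample arrives at the lab: Apr 27, 2026 + 2 weeks = May 11, 2026.
Pretreatment is complete: May 11, 2026 + 5 days = May 16, 2026.
The AMS measurement is run: May 16, 2026 + 1 week = May 23, 2026.
The raw date is calibrated: May 23, 2026 + 11 days = Jun 3, 2026.
The report is sent to the excavator: Jun 3, 2026 + 6 days = Jun 9, 2026.

9 June 2026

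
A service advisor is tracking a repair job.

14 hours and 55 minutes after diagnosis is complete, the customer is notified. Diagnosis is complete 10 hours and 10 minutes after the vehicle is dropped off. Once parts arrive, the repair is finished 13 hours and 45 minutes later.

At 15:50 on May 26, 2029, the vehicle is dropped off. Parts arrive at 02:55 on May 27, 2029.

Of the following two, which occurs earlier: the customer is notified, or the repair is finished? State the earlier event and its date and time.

The vehicle is dropped off: 15:50 May 26, 2029.
Diagnosis is complete: 15:50 May 26, 2029 + 10h10m = 02:00 May 27, 2029.
The customer is notified: 02:00 May 27, 2029 + 14h55m = 16:55 May 27, 2029.
Parts arrive: 02:55 May 27, 2029.
The repair is finished: 02:55 May 27, 2029 + 13h45m = 16:40 May 27, 2029.
Comparing: the customer is notified at 16:55 May 27, 2029 vs the repair is finished at 16:40 May 27, 2029. Earlier: the repair is finished.

The repair is finished — 16:40 on May 27, 2029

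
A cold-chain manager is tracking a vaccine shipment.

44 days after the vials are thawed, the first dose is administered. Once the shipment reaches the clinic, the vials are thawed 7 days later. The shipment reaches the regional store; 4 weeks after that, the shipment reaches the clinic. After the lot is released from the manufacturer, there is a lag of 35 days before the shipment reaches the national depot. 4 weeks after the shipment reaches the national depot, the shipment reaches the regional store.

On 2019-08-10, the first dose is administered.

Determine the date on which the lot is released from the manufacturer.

The first dose is administered: Aug 10, 2019.
The vials are thawed: Aug 10, 2019 − 44 days = Jun 27, 2019.
The shipment reaches the clinic: Jun 27, 2019 − 7 days = Jun 20, 2019.
The shipment reaches the regional store: Jun 20, 2019 − 4 weeks = May 23, 2019.
The shipment reaches the national depot: May 23, 2019 − 4 weeks = Apr 25, 2019.
The lot is released from the manufacturer: Apr 25, 2019 − 35 days = Mar 21, 2019.

2019-03-21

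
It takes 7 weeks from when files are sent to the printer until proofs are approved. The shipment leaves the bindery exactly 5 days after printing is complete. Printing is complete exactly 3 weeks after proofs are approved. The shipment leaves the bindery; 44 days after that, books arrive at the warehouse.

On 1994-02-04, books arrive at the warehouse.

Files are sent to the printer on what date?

Books arrive at the warehouse: Feb 4, 1994.
The shipment leaves the bindery: Feb 4, 1994 − 44 days = Dec 22, 1993.
Printing is complete: Dec 22, 1993 − 5 days = Dec 17, 1993.
Proofs are approved: Dec 17, 1993 − 3 weeks = Nov 26, 1993.
Files are sent to the printer: Nov 26, 1993 − 7 weeks = Oct 8, 1993.

1993-10-08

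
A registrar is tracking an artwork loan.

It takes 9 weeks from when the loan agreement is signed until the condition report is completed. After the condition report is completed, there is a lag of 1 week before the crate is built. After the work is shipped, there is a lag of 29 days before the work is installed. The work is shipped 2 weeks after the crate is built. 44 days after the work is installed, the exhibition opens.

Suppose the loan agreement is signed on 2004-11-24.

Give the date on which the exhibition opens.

2005-04-30

The loan agreement is signed: Nov 24, 2004.
The condition report is completed: Nov 24, 2004 + 9 weeks = Jan 26, 2005.
The crate is built: Jan 26, 2005 + 1 week = Feb 2, 2005.
The work is shipped: Feb 2, 2005 + 2 weeks = Feb 16, 2005.
The work is installed: Feb 16, 2005 + 29 days = Mar 17, 2005.
The exhibition opens: Mar 17, 2005 + 44 days = Apr 30, 2005.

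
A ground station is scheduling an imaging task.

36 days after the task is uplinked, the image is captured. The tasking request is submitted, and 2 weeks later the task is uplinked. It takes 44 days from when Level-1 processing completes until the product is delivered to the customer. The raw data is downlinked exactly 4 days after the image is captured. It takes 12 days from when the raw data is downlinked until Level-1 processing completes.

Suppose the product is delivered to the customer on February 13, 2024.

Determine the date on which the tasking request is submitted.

The product is delivered to the customer: Feb 13, 2024.
Level-1 processing completes: Feb 13, 2024 − 44 days = Dec 31, 2023.
The raw data is downlinked: Dec 31, 2023 − 12 days = Dec 19, 2023.
The image is captured: Dec 19, 2023 − 4 days = Dec 15, 2023.
The task is uplinked: Dec 15, 2023 − 36 days = Nov 9, 2023.
The tasking request is submitted: Nov 9, 2023 − 2 weeks = Oct 26, 2023.

October 26, 2023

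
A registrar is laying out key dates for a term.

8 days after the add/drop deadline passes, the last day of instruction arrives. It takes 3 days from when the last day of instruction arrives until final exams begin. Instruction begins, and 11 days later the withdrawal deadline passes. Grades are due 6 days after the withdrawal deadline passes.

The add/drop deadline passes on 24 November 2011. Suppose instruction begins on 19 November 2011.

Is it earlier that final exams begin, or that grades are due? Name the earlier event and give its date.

Final exams begin — 5 December 2011

The add/drop deadline passes: Nov 24, 2011.
The last day of instruction arrives: Nov 24, 2011 + 8 days = Dec 2, 2011.
Final exams begin: Dec 2, 2011 + 3 days = Dec 5, 2011.
Instruction begins: Nov 19, 2011.
The withdrawal deadline passes: Nov 19, 2011 + 11 days = Nov 30, 2011.
Grades are due: Nov 30, 2011 + 6 days = Dec 6, 2011.
Comparing: final exams begin on Dec 5, 2011 vs grades are due on Dec 6, 2011. Earlier: final exams begin.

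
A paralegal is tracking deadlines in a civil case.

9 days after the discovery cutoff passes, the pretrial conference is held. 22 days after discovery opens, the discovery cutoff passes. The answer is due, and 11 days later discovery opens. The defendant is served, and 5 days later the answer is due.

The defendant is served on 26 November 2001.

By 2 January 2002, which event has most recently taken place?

The defendant is served: Nov 26, 2001.
The answer is due: Nov 26, 2001 + 5 days = Dec 1, 2001.
Discovery opens: Dec 1, 2001 + 11 days = Dec 12, 2001.
The discovery cutoff passes: Dec 12, 2001 + 22 days = Jan 3, 2002.
The pretrial conference is held: Jan 3, 2002 + 9 days = Jan 12, 2002.
Jan 2, 2002 falls between when discovery opens (Dec 12, 2001) and when the discovery cutoff passes (Jan 3, 2002).

Discovery opens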